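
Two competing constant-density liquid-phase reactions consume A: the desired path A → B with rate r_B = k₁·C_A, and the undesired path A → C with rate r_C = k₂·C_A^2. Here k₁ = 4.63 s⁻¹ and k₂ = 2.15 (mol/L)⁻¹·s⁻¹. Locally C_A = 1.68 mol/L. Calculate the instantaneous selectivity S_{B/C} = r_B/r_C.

1.28

S_{B/C} = r_B/r_C = (k₁·C_A)/(k₂·C_A^2) = (k₁/k₂)·C_A⁻¹.
= (4.63×1.680) / (2.15×1.680^2) = 7.778/6.068 = 1.28.
The undesired path is higher order in A, so low C_A (CSTR or dilute feed) favours B.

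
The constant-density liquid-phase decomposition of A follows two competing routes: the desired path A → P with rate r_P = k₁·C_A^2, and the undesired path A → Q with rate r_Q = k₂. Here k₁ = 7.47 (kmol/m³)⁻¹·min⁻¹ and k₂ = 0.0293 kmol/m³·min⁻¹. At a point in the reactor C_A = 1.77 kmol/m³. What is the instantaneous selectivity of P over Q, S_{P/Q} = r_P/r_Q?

799

S_{P/Q} = r_P/r_Q = (k₁·C_A^2)/(k₂) = (k₁/k₂)·C_A^2.
= (7.47×1.770^2) / (0.0293) = 23.40/0.02930 = 799.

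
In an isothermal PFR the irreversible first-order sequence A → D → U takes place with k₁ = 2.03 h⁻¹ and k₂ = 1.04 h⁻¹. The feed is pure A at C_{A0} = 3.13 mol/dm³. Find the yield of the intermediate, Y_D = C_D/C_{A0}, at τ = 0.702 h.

0.495

For first-order series with pure A initially, C_D(τ) = k₁C_{A0}/(k₂−k₁)·(e^(−k₁τ) − e^(−k₂τ)).
e^(−k₁τ) = e^(−2.03×0.702) = e^(−1.425) = 0.2405; e^(−k₂τ) = e^(−0.7301) = 0.4819.
C_D = 2.03×3.13/(1.04−2.03) × (0.2405−0.4819) = (-6.418)×(-0.2414) = 1.549 mol/dm³.
Y_D = C_D/C_{A0} = 1.549/3.13 = 0.495.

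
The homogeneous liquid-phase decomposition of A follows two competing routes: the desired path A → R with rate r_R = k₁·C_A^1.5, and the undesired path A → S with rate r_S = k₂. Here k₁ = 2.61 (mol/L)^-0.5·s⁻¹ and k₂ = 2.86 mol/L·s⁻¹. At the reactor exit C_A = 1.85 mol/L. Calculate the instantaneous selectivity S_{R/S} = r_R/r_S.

2.30

S_{R/S} = r_R/r_S = (k₁·C_A^1.5)/(k₂) = (k₁/k₂)·C_A^1.5.
= (2.61×1.850^1.5) / (2.86) = 6.567/2.860 = 2.30.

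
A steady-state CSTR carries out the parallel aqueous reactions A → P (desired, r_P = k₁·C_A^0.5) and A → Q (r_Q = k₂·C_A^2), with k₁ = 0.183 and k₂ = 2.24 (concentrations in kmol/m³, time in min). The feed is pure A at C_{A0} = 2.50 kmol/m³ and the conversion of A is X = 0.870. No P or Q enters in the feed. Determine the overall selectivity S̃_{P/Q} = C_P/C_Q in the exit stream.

Exit C_A = C_{A0}(1−X) = 2.50×0.130 = 0.3250 kmol/m³.
A CSTR operates uniformly at the exit composition, giving r_P = 0.1043 and r_Q = 0.2366 (each k·C_A^n at C_A = 0.3250).
Overall selectivity = C_P/C_Q = r_Pτ/(r_Qτ) = r_P/r_Q = 0.441.

0.441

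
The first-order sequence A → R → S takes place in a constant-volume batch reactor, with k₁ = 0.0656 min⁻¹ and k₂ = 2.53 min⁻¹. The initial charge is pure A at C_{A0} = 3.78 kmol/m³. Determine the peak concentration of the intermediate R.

0.0889 kmol/m³

At the optimum, C_{R,max}/C_{A0} = (k₁/k₂)^[k₂/(k₂−k₁)].
= (0.0656/2.53)^(2.53/(2.53−0.0656)) = (0.02593)^(1.027) = 0.02353.
C_{R,max} = 0.02353×3.78 = 0.0889 kmol/m³.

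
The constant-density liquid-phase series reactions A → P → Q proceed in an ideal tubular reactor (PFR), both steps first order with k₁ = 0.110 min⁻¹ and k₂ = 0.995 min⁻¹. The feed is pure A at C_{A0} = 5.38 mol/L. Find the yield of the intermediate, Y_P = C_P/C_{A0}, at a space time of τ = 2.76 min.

The intermediate concentration in a first-order A→B→C sequence is C_P = k₁C_{A0}(e^(−k₁τ) − e^(−k₂τ))/(k₂−k₁).
e^(−k₁τ) = e^(−0.110×2.76) = e^(−0.3036) = 0.7382; e^(−k₂τ) = e^(−2.746) = 0.06417.
C_P = 0.110×5.38/(0.995−0.110) × (0.7382−0.06417) = 0.6687×0.6740 = 0.4507 mol/L.
Y_P = C_P/C_{A0} = 0.4507/5.38 = 0.0838.

0.0838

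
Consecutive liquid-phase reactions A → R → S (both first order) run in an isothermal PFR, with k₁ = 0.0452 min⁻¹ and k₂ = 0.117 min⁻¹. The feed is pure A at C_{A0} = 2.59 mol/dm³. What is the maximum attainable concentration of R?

Evaluating C_R at τ_opt = ln(k₂/k₁)/(k₂−k₁) gives C_{R,max}/C_{A0} = (k₁/k₂)^[k₂/(k₂−k₁)].
= (0.0452/0.117)^(0.117/(0.117−0.0452)) = (0.3863)^(1.630) = 0.2123.
C_{R,max} = 0.2123×2.59 = 0.550 mol/dm³.

0.550 mol/dm³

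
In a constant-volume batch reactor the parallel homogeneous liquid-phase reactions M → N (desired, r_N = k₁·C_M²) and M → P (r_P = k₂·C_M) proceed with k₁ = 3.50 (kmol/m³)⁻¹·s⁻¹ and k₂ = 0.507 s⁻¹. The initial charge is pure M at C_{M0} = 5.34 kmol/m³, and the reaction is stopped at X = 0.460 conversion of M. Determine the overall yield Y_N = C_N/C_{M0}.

0.444

C_M = C_{M0}(1−X) = 2.884 kmol/m³.
Along a PFR/batch, dC_P/dC_M = −r_P/(r_N+r_P) = −k₂/(k₂+k₁·C_M).
Integrating from C_{M0} to C_M: C_P = (0.507/3.50)·ln[(0.507+3.50·5.34)/(0.507+3.50·2.88)] = 0.1449·ln(19.20/10.60) = 0.08604 kmol/m³.
Then C_N = (C_{M0}−C_M) − C_P = 2.456 − 0.08604 = 2.370 kmol/m³.
Y_N = C_N/C_{M0} = 2.370/5.34 = 0.444.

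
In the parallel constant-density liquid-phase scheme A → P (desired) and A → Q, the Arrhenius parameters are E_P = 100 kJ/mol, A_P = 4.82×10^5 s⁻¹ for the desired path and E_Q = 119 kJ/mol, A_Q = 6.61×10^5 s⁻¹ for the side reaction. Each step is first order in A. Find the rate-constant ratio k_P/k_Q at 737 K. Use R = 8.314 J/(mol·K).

Since both paths have the same order in A, the concentration cancels and S_{P/Q} = k_P/k_Q = (A_P/A_Q)·exp[(E_Q−E_P)/(RT)].
(E_Q−E_P)/(RT) = (119−100)×10³/(8.314×737) = 19000/6127 = 3.101.
k_P/k_Q = (4.82×10^5/6.61×10^5)·exp(3.101) = 0.7292 × 22.22 = 16.2.

16.2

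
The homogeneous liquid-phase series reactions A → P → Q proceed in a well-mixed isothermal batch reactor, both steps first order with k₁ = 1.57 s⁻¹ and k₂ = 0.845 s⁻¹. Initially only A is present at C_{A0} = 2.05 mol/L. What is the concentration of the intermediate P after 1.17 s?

For first-order series with pure A initially, C_P(t) = k₁C_{A0}/(k₂−k₁)·(e^(−k₁t) − e^(−k₂t)).
e^(−k₁t) = e^(−1.57×1.17) = e^(−1.837) = 0.1593; e^(−k₂t) = e^(−0.9886) = 0.3721.
C_P = 1.57×2.05/(0.845−1.57) × (0.1593−0.3721) = (-4.439)×(-0.2128) = 0.9445 mol/L.

0.945 mol/L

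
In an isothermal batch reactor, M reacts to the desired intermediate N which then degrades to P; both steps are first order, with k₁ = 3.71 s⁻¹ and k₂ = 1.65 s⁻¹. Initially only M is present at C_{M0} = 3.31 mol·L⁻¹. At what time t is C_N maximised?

0.393 s

For first-order series the maximum of C_N occurs at t_opt = ln(k₂/k₁)/(k₂−k₁).
= ln(1.65/3.71)/(1.65−3.71) = ln(0.4447)/-2.060 = -0.8103/-2.060 = 0.393 s.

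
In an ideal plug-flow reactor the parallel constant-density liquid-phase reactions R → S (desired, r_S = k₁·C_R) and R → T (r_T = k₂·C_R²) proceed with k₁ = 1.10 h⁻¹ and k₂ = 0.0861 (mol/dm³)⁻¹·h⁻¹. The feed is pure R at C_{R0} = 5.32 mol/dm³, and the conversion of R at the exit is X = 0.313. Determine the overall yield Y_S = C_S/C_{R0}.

C_R = C_{R0}(1−X) = 3.655 mol/dm³.
Along a PFR/batch, dC_S/dC_R = −r_S/(r_S+r_T) = −k₁/(k₁+k₂·C_R).
Integrating from C_{R0} to C_R: C_S = (1.10/0.0861)·ln[(1.10+0.0861·5.32)/(1.10+0.0861·3.65)] = 12.78·ln(1.558/1.415) = 1.233 mol/dm³.
Y_S = C_S/C_{R0} = 1.233/5.32 = 0.232.

0.232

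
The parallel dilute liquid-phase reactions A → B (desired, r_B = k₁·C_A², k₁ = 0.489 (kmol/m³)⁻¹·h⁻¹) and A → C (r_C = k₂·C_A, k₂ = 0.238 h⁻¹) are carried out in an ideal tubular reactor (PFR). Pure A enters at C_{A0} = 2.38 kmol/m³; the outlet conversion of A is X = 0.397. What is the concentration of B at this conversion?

0.750 kmol/m³

C_A = C_{A0}(1−X) = 1.435 kmol/m³.
Along a PFR/batch, dC_C/dC_A = −r_C/(r_B+r_C) = −k₂/(k₂+k₁·C_A).
Integrating from C_{A0} to C_A: C_C = (0.238/0.489)·ln[(0.238+0.489·2.38)/(0.238+0.489·1.44)] = 0.4867·ln(1.402/0.9398) = 0.1946 kmol/m³.
Then C_B = (C_{A0}−C_A) − C_C = 0.9449 − 0.1946 = 0.7502 kmol/m³.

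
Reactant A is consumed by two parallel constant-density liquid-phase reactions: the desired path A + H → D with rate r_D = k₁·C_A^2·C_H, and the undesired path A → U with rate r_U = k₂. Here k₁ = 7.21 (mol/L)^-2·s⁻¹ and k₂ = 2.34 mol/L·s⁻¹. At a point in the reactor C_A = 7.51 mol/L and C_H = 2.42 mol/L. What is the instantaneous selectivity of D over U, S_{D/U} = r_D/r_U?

S_{D/U} = r_D/r_U = (k₁·C_A^2·C_H)/(k₂) = (k₁/k₂)·C_A^2·C_H.
= (7.21×7.510^2×2.420) / (2.34) = 984.1/2.340 = 421.

421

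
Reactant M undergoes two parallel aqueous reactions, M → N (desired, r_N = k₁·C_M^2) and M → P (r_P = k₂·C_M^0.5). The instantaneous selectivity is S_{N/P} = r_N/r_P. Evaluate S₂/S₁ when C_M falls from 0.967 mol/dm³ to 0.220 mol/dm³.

0.109

S_{N/P} = (k₁/k₂)·C_M^1.5, so S₂/S₁ = (C_{M,2}/C_{M,1})^1.5.
= (0.220/0.967)^1.5 = (0.2275)^1.5 = 0.109.
Selectivity toward N falls as C_M falls — high-concentration operation is favoured.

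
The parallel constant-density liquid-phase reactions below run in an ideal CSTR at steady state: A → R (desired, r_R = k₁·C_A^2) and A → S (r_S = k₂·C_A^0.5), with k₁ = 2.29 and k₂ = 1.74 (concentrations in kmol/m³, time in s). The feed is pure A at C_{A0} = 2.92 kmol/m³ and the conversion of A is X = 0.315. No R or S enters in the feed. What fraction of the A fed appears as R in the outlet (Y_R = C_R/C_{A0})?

Exit C_A = C_{A0}(1−X) = 2.92×0.685 = 2.000 kmol/m³.
In a CSTR the entire volume is at exit conditions, so r_R = 2.29×2.000^2 = 9.162 and r_S = 1.74×2.000^0.5 = 2.461.
Fraction of consumed A going to R: r_R/(r_R+r_S) = 0.7883.
C_R = 0.7883·C_{A0}·X = 0.7883×2.92×0.315 = 0.725 kmol/m³; Y_R = C_R/C_{A0} = 0.248.

0.248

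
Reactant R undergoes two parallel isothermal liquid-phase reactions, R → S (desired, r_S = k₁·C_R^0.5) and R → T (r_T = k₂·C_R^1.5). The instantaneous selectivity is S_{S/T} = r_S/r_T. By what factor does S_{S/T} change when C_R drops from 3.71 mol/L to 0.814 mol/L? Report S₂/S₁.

S_{S/T} = (k₁/k₂)·C_R⁻¹, so S₂/S₁ = (C_{R,2}/C_{R,1})⁻¹.
= 3.71/0.814 = 4.56.

4.56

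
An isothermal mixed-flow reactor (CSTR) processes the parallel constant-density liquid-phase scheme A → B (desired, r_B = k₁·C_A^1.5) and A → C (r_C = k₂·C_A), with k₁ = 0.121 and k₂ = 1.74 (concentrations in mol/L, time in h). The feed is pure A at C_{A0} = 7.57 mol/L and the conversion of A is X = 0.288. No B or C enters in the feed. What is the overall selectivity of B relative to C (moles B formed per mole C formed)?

0.161

Exit C_A = C_{A0}(1−X) = 7.57×0.712 = 5.390 mol/L.
In a CSTR the entire volume is at exit conditions, so r_B = 0.121×5.390^1.5 = 1.514 and r_C = 1.74×5.390 = 9.378.
Overall selectivity = C_B/C_C = r_Bτ/(r_Cτ) = r_B/r_C = 0.161.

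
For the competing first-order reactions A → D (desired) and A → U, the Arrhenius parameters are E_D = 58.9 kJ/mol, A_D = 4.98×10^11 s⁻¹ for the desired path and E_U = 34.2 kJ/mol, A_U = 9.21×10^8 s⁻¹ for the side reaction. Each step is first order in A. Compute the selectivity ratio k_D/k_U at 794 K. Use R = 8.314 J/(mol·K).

12.8

With equal orders, S_{D/U} = k_D/k_U = (A_D/A_U)·exp[(E_U−E_D)/(RT)].
(E_U−E_D)/(RT) = (34.2−58.9)×10³/(8.314×794) = -24700/6601 = -3.742.
k_D/k_U = (4.98×10^11/9.21×10^8)·exp(-3.742) = 540.7 × 0.02371 = 12.8.
Since E_D > E_U, raising the temperature improves selectivity toward D.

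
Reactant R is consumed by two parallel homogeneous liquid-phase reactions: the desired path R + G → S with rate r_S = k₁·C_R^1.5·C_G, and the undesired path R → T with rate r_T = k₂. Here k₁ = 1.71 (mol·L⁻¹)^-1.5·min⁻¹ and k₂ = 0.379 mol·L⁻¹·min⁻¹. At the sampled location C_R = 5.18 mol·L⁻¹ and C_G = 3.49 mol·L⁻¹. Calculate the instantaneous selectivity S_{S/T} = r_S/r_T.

S_{S/T} = r_S/r_T = (k₁·C_R^1.5·C_G)/(k₂) = (k₁/k₂)·C_R^1.5·C_G.
= (1.71×5.180^1.5×3.490) / (0.379) = 70.36/0.3790 = 186.
Since the desired path is higher order in R, keeping C_R high (PFR or concentrated feed) favours S.

186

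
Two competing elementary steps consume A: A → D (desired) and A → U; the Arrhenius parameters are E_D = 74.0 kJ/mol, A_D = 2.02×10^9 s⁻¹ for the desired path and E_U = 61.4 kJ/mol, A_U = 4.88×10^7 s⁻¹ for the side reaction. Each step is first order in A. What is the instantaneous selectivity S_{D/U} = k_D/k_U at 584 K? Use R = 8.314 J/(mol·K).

3.09

k_D/k_U = (A_D/A_U)·exp[−(E_D−E_U)/(RT)] = (A_D/A_U)·exp[(E_U−E_D)/(RT)].
(E_U−E_D)/(RT) = (61.4−74.0)×10³/(8.314×584) = -12600/4855 = -2.595.
k_D/k_U = (2.02×10^9/4.88×10^7)·exp(-2.595) = 41.39 × 0.07464 = 3.09.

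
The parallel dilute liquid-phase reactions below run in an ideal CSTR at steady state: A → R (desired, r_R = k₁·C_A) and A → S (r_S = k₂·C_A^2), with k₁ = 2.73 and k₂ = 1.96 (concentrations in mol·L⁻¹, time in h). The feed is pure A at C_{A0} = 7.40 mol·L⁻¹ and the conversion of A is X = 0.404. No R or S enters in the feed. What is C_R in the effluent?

0.718 mol·L⁻¹

Exit C_A = C_{A0}(1−X) = 7.40×0.596 = 4.410 mol·L⁻¹.
In a CSTR the entire volume is at exit conditions, so r_R = 2.73×4.410 = 12.04 and r_S = 1.96×4.410^2 = 38.13.
Fraction of consumed A going to R: r_R/(r_R+r_S) = 0.2400.
C_R = 0.2400·C_{A0}·X = 0.2400×7.40×0.404 = 0.718 mol·L⁻¹.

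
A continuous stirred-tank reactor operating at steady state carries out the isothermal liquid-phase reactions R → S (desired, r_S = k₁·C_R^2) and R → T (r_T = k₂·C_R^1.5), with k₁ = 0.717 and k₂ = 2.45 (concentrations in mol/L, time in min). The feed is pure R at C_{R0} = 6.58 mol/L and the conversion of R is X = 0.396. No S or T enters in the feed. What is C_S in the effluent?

0.960 mol/L

Exit C_R = C_{R0}(1−X) = 6.58×0.604 = 3.974 mol/L.
In a CSTR the entire volume is at exit conditions, so r_S = 0.717×3.974^2 = 11.33 and r_T = 2.45×3.974^1.5 = 19.41.
Fraction of consumed R going to S: r_S/(r_S+r_T) = 0.3685.
C_S = 0.3685·C_{R0}·X = 0.3685×6.58×0.396 = 0.960 mol/L.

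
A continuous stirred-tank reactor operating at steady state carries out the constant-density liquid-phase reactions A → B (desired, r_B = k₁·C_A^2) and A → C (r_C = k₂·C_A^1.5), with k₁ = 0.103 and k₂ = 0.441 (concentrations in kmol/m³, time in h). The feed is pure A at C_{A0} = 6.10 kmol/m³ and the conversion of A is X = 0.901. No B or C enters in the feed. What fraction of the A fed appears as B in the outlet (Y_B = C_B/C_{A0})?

Exit C_A = C_{A0}(1−X) = 6.10×0.0990 = 0.6039 kmol/m³.
In a CSTR the entire volume is at exit conditions, so r_B = 0.103×0.6039^2 = 0.03756 and r_C = 0.441×0.6039^1.5 = 0.2070.
Fraction of consumed A going to B: r_B/(r_B+r_C) = 0.1536.
C_B = 0.1536·C_{A0}·X = 0.1536×6.10×0.901 = 0.844 kmol/m³; Y_B = C_B/C_{A0} = 0.138.

0.138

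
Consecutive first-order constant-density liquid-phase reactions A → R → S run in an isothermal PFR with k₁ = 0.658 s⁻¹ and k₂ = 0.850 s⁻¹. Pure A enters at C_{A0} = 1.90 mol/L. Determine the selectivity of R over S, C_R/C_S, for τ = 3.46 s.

For first-order series with pure A initially, C_R(τ) = k₁C_{A0}/(k₂−k₁)·(e^(−k₁τ) − e^(−k₂τ)).
e^(−k₁τ) = e^(−0.658×3.46) = e^(−2.277) = 0.1026; e^(−k₂τ) = e^(−2.941) = 0.05281.
C_R = 0.658×1.90/(0.850−0.658) × (0.1026−0.05281) = 6.511×0.04981 = 0.3243 mol/L.
C_A = C_{A0}e^(−k₁τ) = 0.1950 mol/L, so C_S = C_{A0}−C_A−C_R = 1.381 mol/L; C_R/C_S = 0.235.

0.235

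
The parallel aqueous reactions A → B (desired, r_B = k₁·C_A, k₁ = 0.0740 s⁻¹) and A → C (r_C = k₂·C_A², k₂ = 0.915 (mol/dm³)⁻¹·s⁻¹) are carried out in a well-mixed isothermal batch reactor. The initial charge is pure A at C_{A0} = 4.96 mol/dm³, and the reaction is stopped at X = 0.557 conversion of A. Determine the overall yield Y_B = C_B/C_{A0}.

0.0129

C_A = C_{A0}(1−X) = 2.197 mol/dm³.
Along a PFR/batch, dC_B/dC_A = −r_B/(r_B+r_C) = −k₁/(k₁+k₂·C_A).
Integrating from C_{A0} to C_A: C_B = (0.0740/0.915)·ln[(0.0740+0.915·4.96)/(0.0740+0.915·2.20)] = 0.08087·ln(4.612/2.085) = 0.06423 mol/dm³.
Y_B = C_B/C_{A0} = 0.06423/4.96 = 0.0129.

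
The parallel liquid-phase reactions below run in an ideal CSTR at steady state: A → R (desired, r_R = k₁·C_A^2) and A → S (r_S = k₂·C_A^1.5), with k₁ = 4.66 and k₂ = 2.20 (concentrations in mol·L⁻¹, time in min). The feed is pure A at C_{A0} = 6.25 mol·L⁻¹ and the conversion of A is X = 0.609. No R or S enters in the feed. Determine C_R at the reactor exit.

2.92 mol·L⁻¹

Exit C_A = C_{A0}(1−X) = 6.25×0.391 = 2.444 mol·L⁻¹.
In a CSTR the entire volume is at exit conditions, so r_R = 4.66×2.444^2 = 27.83 and r_S = 2.20×2.444^1.5 = 8.404.
Fraction of consumed A going to R: r_R/(r_R+r_S) = 0.7680.
C_R = 0.7680·C_{A0}·X = 0.7680×6.25×0.609 = 2.92 mol·L⁻¹.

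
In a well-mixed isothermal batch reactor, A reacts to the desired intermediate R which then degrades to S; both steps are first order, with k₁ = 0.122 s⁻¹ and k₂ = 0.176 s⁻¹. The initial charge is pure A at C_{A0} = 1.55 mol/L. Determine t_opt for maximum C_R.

6.79 s

For first-order series the maximum of C_R occurs at t_opt = ln(k₂/k₁)/(k₂−k₁).
= ln(0.176/0.122)/(0.176−0.122) = ln(1.443)/0.05400 = 0.3665/0.05400 = 6.79 s.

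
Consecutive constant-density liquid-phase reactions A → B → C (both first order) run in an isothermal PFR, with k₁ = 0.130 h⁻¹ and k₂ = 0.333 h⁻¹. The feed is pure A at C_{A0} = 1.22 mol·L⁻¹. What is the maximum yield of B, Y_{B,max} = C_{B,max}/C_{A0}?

For a first-order series the maximum intermediate yield is C_{B,max}/C_{A0} = (k₁/k₂)^[k₂/(k₂−k₁)].
= (0.130/0.333)^(0.333/(0.333−0.130)) = (0.3904)^(1.640) = 0.2137.

0.214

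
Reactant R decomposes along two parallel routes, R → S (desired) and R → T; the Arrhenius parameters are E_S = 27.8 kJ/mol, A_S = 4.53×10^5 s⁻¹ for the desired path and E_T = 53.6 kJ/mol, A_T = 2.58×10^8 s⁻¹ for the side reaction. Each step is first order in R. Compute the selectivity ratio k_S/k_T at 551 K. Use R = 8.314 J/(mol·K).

k_S/k_T = (A_S/A_T)·exp[−(E_S−E_T)/(RT)] = (A_S/A_T)·exp[(E_T−E_S)/(RT)].
(E_T−E_S)/(RT) = (53.6−27.8)×10³/(8.314×551) = 25800/4581 = 5.632.
k_S/k_T = (4.53×10^5/2.58×10^8)·exp(5.632) = 0.001756 × 279.2 = 0.490.
Since E_S < E_T, lowering the temperature improves selectivity toward S.

0.490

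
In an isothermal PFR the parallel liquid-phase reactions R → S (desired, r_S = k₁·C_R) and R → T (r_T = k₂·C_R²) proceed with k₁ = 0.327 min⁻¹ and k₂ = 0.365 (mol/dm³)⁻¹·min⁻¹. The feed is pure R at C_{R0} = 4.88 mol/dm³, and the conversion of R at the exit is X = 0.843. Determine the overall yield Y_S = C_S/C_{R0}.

0.229

C_R = C_{R0}(1−X) = 0.7662 mol/dm³.
Along a PFR/batch, dC_S/dC_R = −r_S/(r_S+r_T) = −k₁/(k₁+k₂·C_R).
Integrating from C_{R0} to C_R: C_S = (0.327/0.365)·ln[(0.327+0.365·4.88)/(0.327+0.365·0.766)] = 0.8959·ln(2.108/0.6066) = 1.116 mol/dm³.
Y_S = C_S/C_{R0} = 1.116/4.88 = 0.229.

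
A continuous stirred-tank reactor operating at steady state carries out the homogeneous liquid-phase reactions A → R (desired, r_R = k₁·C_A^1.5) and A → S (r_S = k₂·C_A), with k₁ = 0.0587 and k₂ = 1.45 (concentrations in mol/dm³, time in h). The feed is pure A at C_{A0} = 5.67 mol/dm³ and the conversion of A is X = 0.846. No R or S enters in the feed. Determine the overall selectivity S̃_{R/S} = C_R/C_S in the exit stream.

0.0378

Exit C_A = C_{A0}(1−X) = 5.67×0.154 = 0.8732 mol/dm³.
In a CSTR the entire volume is at exit conditions, so r_R = 0.0587×0.8732^1.5 = 0.04790 and r_S = 1.45×0.8732 = 1.266.
Overall selectivity = C_R/C_S = r_Rτ/(r_Sτ) = r_R/r_S = 0.0378.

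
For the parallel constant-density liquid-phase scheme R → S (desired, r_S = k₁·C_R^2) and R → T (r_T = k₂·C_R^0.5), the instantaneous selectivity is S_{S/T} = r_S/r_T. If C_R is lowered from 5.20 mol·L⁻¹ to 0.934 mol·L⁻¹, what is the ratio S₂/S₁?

0.0761

S_{S/T} = (k₁/k₂)·C_R^1.5, so S₂/S₁ = (C_{R,2}/C_{R,1})^1.5.
= (0.934/5.20)^1.5 = (0.1796)^1.5 = 0.0761.
Selectivity toward S falls as C_R falls — high-concentration operation is favoured.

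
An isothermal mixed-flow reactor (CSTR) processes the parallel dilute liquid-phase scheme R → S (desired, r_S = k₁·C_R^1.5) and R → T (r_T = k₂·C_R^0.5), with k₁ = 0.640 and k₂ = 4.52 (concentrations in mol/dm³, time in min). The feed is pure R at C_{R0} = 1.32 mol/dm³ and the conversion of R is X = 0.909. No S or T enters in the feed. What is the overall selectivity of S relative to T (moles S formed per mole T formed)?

Exit C_R = C_{R0}(1−X) = 1.32×0.0910 = 0.1201 mol/dm³.
A CSTR operates uniformly at the exit composition, giving r_S = 0.02664 and r_T = 1.567 (each k·C_R^n at C_R = 0.1201).
Overall selectivity = C_S/C_T = r_Sτ/(r_Tτ) = r_S/r_T = 0.0170.

0.0170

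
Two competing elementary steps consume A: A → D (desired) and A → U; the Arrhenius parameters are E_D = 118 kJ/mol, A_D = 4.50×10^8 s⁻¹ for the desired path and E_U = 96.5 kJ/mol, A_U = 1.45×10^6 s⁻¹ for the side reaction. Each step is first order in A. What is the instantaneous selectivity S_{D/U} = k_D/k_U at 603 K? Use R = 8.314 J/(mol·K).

k_D/k_U = (A_D/A_U)·exp[−(E_D−E_U)/(RT)] = (A_D/A_U)·exp[(E_U−E_D)/(RT)].
(E_U−E_D)/(RT) = (96.5−118)×10³/(8.314×603) = -21500/5013 = -4.289.
k_D/k_U = (4.50×10^8/1.45×10^6)·exp(-4.289) = 310.3 × 0.01372 = 4.26.

4.26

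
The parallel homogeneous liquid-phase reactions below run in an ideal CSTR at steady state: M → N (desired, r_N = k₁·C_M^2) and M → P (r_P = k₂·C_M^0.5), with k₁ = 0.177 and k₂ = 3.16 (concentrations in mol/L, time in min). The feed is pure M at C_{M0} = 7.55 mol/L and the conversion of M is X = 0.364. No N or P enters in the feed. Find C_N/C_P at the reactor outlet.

0.589

Exit C_M = C_{M0}(1−X) = 7.55×0.636 = 4.802 mol/L.
A CSTR operates uniformly at the exit composition, giving r_N = 4.081 and r_P = 6.925 (each k·C_M^n at C_M = 4.802).
Overall selectivity = C_N/C_P = r_Nτ/(r_Pτ) = r_N/r_P = 0.589.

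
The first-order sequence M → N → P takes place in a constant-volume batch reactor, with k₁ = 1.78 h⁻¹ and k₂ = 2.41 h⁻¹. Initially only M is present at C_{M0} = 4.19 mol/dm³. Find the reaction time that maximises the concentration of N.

For first-order series the maximum of C_N occurs at t_opt = ln(k₂/k₁)/(k₂−k₁).
= ln(2.41/1.78)/(2.41−1.78) = ln(1.354)/0.6300 = 0.3030/0.6300 = 0.481 h.

0.481 h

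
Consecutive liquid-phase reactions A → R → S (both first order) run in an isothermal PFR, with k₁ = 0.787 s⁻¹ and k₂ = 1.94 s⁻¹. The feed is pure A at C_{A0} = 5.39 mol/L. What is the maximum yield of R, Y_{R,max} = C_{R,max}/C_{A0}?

0.219

At the optimum, C_{R,max}/C_{A0} = (k₁/k₂)^[k₂/(k₂−k₁)].
= (0.787/1.94)^(1.94/(1.94−0.787)) = (0.4057)^(1.683) = 0.2191.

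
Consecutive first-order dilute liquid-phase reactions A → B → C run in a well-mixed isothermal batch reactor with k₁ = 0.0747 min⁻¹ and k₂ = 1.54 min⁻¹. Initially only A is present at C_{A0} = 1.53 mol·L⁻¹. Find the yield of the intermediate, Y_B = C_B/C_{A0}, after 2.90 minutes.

The intermediate concentration in a first-order A→B→C sequence is C_B = k₁C_{A0}(e^(−k₁t) − e^(−k₂t))/(k₂−k₁).
e^(−k₁t) = e^(−0.0747×2.90) = e^(−0.2166) = 0.8052; e^(−k₂t) = e^(−4.466) = 0.01149.
C_B = 0.0747×1.53/(1.54−0.0747) × (0.8052−0.01149) = 0.07800×0.7937 = 0.06191 mol·L⁻¹.
Y_B = C_B/C_{A0} = 0.06191/1.53 = 0.0405.

0.0405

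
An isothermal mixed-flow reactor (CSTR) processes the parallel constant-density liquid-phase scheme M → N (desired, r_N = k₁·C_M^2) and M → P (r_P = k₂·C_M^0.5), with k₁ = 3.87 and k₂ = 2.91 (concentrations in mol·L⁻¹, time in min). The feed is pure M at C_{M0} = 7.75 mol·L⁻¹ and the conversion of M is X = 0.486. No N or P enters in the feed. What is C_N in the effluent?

3.44 mol·L⁻¹

Exit C_M = C_{M0}(1−X) = 7.75×0.514 = 3.984 mol·L⁻¹.
Rates in a CSTR are evaluated at the outlet concentration: r_N = 3.87×3.984^2 = 61.41, r_P = 2.91×3.984^0.5 = 5.808.
Fraction of consumed M going to N: r_N/(r_N+r_P) = 0.9136.
C_N = 0.9136·C_{M0}·X = 0.9136×7.75×0.486 = 3.44 mol·L⁻¹.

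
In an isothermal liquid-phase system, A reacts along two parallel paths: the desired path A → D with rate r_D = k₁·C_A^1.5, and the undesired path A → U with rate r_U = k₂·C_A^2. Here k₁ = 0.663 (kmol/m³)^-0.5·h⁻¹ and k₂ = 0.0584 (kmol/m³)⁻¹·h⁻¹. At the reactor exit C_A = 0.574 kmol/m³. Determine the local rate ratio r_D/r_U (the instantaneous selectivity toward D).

S_{D/U} = r_D/r_U = (k₁·C_A^1.5)/(k₂·C_A^2) = (k₁/k₂)·C_A^-0.5.
= (0.663×0.5740^1.5) / (0.0584×0.5740^2) = 0.2883/0.01924 = 15.0.
The undesired path is higher order in A, so low C_A (CSTR or dilute feed) favours D.

15.0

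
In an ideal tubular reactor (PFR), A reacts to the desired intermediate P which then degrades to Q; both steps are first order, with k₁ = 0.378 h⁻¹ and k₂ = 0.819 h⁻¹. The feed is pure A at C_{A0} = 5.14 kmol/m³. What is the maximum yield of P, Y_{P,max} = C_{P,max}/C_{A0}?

At the optimum, C_{P,max}/C_{A0} = (k₁/k₂)^[k₂/(k₂−k₁)].
= (0.378/0.819)^(0.819/(0.819−0.378)) = (0.4615)^(1.857) = 0.2379.

0.238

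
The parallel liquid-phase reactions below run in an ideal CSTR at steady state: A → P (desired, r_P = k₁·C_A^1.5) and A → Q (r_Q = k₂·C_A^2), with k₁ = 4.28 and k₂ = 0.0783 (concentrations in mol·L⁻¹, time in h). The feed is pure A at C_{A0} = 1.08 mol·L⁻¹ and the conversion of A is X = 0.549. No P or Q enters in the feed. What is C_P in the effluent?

0.585 mol·L⁻¹

Exit C_A = C_{A0}(1−X) = 1.08×0.451 = 0.4871 mol·L⁻¹.
Rates in a CSTR are evaluated at the outlet concentration: r_P = 4.28×0.4871^1.5 = 1.455, r_Q = 0.0783×0.4871^2 = 0.01858.
Fraction of consumed A going to P: r_P/(r_P+r_Q) = 0.9874.
C_P = 0.9874·C_{A0}·X = 0.9874×1.08×0.549 = 0.585 mol·L⁻¹.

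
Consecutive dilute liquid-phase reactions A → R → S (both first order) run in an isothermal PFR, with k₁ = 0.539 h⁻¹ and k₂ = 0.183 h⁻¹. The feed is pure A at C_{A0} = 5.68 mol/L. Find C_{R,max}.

3.26 mol/L

At the optimum, C_{R,max}/C_{A0} = (k₁/k₂)^[k₂/(k₂−k₁)].
= (0.539/0.183)^(0.183/(0.183−0.539)) = (2.945)^(-0.5140) = 0.5739.
C_{R,max} = 0.5739×5.68 = 3.26 mol/L.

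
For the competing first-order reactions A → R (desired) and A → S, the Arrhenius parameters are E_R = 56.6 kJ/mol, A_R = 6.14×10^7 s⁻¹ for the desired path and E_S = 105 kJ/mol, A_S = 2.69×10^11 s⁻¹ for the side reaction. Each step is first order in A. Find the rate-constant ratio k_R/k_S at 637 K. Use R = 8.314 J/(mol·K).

Since both paths have the same order in A, the concentration cancels and S_{R/S} = k_R/k_S = (A_R/A_S)·exp[(E_S−E_R)/(RT)].
(E_S−E_R)/(RT) = (105−56.6)×10³/(8.314×637) = 48400/5296 = 9.139.
k_R/k_S = (6.14×10^7/2.69×10^11)·exp(9.139) = 2.283×10^-4 × 9311 = 2.13.
Since E_R < E_S, lowering the temperature improves selectivity toward R.

2.13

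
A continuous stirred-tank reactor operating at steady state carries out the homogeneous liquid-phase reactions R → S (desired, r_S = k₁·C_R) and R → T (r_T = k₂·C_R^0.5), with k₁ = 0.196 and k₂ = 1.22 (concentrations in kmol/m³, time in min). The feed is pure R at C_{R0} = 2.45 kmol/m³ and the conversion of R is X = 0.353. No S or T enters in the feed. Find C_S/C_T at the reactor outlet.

0.202

Exit C_R = C_{R0}(1−X) = 2.45×0.647 = 1.585 kmol/m³.
A CSTR operates uniformly at the exit composition, giving r_S = 0.3107 and r_T = 1.536 (each k·C_R^n at C_R = 1.585).
Overall selectivity = C_S/C_T = r_Sτ/(r_Tτ) = r_S/r_T = 0.202.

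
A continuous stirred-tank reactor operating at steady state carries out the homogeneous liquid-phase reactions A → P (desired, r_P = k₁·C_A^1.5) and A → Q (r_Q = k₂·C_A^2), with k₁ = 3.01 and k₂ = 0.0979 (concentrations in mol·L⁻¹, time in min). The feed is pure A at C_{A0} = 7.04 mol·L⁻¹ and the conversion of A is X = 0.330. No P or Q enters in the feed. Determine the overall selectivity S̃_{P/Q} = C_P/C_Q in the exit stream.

Exit C_A = C_{A0}(1−X) = 7.04×0.670 = 4.717 mol·L⁻¹.
A CSTR operates uniformly at the exit composition, giving r_P = 30.83 and r_Q = 2.178 (each k·C_A^n at C_A = 4.717).
Overall selectivity = C_P/C_Q = r_Pτ/(r_Qτ) = r_P/r_Q = 14.2.

14.2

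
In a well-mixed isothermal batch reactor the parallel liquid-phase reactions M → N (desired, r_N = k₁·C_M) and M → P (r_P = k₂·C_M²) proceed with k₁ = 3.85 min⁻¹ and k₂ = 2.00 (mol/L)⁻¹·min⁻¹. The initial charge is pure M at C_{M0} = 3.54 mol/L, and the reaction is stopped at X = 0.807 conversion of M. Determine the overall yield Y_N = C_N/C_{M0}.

0.402

C_M = C_{M0}(1−X) = 0.6832 mol/L.
Along a PFR/batch, dC_N/dC_M = −r_N/(r_N+r_P) = −k₁/(k₁+k₂·C_M).
Integrating from C_{M0} to C_M: C_N = (3.85/2.00)·ln[(3.85+2.00·3.54)/(3.85+2.00·0.683)] = 1.925·ln(10.93/5.216) = 1.424 mol/L.
Y_N = C_N/C_{M0} = 1.424/3.54 = 0.402.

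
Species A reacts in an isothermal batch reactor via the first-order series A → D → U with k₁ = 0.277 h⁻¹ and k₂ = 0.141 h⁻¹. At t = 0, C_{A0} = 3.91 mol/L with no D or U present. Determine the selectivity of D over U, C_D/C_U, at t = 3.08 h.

3.69

The intermediate concentration in a first-order A→B→C sequence is C_D = k₁C_{A0}(e^(−k₁t) − e^(−k₂t))/(k₂−k₁).
e^(−k₁t) = e^(−0.277×3.08) = e^(−0.8532) = 0.4261; e^(−k₂t) = e^(−0.4343) = 0.6477.
C_D = 0.277×3.91/(0.141−0.277) × (0.4261−0.6477) = (-7.964)×(-0.2217) = 1.765 mol/L.
C_A = C_{A0}e^(−k₁t) = 1.666 mol/L, so C_U = C_{A0}−C_A−C_D = 0.4788 mol/L; C_D/C_U = 3.69.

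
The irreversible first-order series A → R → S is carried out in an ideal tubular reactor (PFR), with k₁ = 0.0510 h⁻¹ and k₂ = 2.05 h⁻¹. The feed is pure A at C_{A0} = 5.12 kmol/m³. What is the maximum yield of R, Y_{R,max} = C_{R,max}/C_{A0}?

0.0226

At the optimum, C_{R,max}/C_{A0} = (k₁/k₂)^[k₂/(k₂−k₁)].
= (0.0510/2.05)^(2.05/(2.05−0.0510)) = (0.02488)^(1.026) = 0.02264.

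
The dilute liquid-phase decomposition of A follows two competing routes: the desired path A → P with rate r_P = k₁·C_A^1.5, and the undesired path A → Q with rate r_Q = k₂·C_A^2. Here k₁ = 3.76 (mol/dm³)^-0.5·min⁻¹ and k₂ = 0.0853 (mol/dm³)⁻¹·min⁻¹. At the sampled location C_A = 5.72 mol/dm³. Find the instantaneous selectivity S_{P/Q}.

18.4

S_{P/Q} = r_P/r_Q = (k₁·C_A^1.5)/(k₂·C_A^2) = (k₁/k₂)·C_A^-0.5.
= (3.76×5.720^1.5) / (0.0853×5.720^2) = 51.44/2.791 = 18.4.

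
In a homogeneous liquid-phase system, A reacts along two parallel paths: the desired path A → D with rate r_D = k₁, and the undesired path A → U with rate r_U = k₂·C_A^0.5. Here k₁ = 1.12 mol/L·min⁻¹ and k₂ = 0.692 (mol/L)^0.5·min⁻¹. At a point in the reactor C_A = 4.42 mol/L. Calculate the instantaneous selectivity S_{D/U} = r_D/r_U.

S_{D/U} = r_D/r_U = (k₁)/(k₂·C_A^0.5) = (k₁/k₂)·C_A^-0.5.
= (1.12) / (0.692×4.420^0.5) = 1.120/1.455 = 0.770.

0.770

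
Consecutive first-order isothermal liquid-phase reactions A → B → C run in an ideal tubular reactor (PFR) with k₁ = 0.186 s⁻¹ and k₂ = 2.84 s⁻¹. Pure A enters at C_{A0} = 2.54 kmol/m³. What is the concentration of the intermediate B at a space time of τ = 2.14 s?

0.119 kmol/m³

For first-order series with pure A initially, C_B(τ) = k₁C_{A0}/(k₂−k₁)·(e^(−k₁τ) − e^(−k₂τ)).
e^(−k₁τ) = e^(−0.186×2.14) = e^(−0.3980) = 0.6716; e^(−k₂τ) = e^(−6.078) = 0.002294.
C_B = 0.186×2.54/(2.84−0.186) × (0.6716−0.002294) = 0.1780×0.6693 = 0.1191 kmol/m³.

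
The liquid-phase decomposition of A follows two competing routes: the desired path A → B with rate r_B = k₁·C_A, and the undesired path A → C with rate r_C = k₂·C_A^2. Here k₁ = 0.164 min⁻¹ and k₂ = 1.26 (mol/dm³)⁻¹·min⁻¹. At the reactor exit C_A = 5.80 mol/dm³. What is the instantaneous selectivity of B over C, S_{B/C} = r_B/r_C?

S_{B/C} = r_B/r_C = (k₁·C_A)/(k₂·C_A^2) = (k₁/k₂)·C_A⁻¹.
= (0.164×5.800) / (1.26×5.800^2) = 0.9512/42.39 = 0.0224.

0.0224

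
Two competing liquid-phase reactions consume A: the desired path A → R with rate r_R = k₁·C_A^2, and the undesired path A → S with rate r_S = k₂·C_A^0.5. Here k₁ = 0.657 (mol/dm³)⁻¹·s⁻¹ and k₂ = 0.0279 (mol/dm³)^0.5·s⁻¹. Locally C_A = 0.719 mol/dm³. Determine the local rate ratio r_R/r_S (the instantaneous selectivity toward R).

S_{R/S} = r_R/r_S = (k₁·C_A^2)/(k₂·C_A^0.5) = (k₁/k₂)·C_A^1.5.
= (0.657×0.7190^2) / (0.0279×0.7190^0.5) = 0.3396/0.02366 = 14.4.

14.4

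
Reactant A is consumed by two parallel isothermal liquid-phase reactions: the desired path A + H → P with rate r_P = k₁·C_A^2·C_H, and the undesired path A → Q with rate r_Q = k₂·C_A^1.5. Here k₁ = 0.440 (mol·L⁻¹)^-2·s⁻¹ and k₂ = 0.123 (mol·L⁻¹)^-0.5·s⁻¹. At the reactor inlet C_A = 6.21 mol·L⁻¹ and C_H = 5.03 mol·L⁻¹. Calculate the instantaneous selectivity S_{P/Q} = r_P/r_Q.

44.8

S_{P/Q} = r_P/r_Q = (k₁·C_A^2·C_H)/(k₂·C_A^1.5) = (k₁/k₂)·C_A^0.5·C_H.
= (0.440×6.210^2×5.030) / (0.123×6.210^1.5) = 85.35/1.903 = 44.8.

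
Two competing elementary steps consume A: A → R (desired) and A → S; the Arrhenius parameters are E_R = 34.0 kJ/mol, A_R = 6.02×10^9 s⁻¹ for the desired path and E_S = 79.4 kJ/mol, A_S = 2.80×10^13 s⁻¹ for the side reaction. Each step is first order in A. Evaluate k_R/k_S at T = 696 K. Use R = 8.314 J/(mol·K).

0.549

Since both paths have the same order in A, the concentration cancels and S_{R/S} = k_R/k_S = (A_R/A_S)·exp[(E_S−E_R)/(RT)].
(E_S−E_R)/(RT) = (79.4−34.0)×10³/(8.314×696) = 45400/5787 = 7.846.
k_R/k_S = (6.02×10^9/2.80×10^13)·exp(7.846) = 2.150×10^-4 × 2555 = 0.549.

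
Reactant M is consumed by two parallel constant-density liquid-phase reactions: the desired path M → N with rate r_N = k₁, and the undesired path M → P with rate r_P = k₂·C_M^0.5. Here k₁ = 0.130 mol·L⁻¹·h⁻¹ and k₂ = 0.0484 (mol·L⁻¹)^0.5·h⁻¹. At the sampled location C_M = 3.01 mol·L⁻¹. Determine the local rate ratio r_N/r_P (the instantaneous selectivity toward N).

1.55

S_{N/P} = r_N/r_P = (k₁)/(k₂·C_M^0.5) = (k₁/k₂)·C_M^-0.5.
= (0.130) / (0.0484×3.010^0.5) = 0.1300/0.08397 = 1.55.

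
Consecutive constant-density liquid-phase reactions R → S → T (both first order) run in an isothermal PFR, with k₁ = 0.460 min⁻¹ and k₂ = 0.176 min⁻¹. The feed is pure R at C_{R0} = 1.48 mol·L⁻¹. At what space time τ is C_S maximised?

The intermediate peaks when r₁ = r₂, i.e. k₁e^(−k₁τ) = k₂e^(−k₂τ), giving τ_opt = ln(k₂/k₁)/(k₂−k₁).
= ln(0.176/0.460)/(0.176−0.460) = ln(0.3826)/-0.2840 = -0.9607/-0.2840 = 3.38 min.

3.38 min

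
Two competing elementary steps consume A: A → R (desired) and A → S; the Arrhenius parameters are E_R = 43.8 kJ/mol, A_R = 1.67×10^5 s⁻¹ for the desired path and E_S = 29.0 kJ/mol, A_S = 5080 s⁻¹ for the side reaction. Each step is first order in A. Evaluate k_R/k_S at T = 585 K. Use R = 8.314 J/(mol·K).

1.57

Since both paths have the same order in A, the concentration cancels and S_{R/S} = k_R/k_S = (A_R/A_S)·exp[(E_S−E_R)/(RT)].
(E_S−E_R)/(RT) = (29.0−43.8)×10³/(8.314×585) = -14800/4864 = -3.043.
k_R/k_S = (1.67×10^5/5080)·exp(-3.043) = 32.87 × 0.04769 = 1.57.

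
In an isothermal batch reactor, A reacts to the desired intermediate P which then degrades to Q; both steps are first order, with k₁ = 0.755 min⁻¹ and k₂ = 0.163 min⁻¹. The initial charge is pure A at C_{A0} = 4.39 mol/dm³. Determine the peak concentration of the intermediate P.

At the optimum, C_{P,max}/C_{A0} = (k₁/k₂)^[k₂/(k₂−k₁)].
= (0.755/0.163)^(0.163/(0.163−0.755)) = (4.632)^(-0.2753) = 0.6557.
C_{P,max} = 0.6557×4.39 = 2.88 mol/dm³.

2.88 mol/dm³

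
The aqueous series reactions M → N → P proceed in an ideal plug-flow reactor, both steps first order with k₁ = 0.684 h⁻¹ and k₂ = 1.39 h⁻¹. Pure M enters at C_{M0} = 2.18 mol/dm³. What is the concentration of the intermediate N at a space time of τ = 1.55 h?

The intermediate concentration in a first-order A→B→C sequence is C_N = k₁C_{M0}(e^(−k₁τ) − e^(−k₂τ))/(k₂−k₁).
e^(−k₁τ) = e^(−0.684×1.55) = e^(−1.060) = 0.3464; e^(−k₂τ) = e^(−2.155) = 0.1160.
C_N = 0.684×2.18/(1.39−0.684) × (0.3464−0.1160) = 2.112×0.2304 = 0.4867 mol/dm³.

0.487 mol/dm³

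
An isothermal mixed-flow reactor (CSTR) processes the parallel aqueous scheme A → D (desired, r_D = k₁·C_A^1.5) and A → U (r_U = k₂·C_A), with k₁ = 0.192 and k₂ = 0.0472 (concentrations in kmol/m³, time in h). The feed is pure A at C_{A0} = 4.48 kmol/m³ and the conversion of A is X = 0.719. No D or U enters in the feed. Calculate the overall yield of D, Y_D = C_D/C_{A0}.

0.590

Exit C_A = C_{A0}(1−X) = 4.48×0.281 = 1.259 kmol/m³.
A CSTR operates uniformly at the exit composition, giving r_D = 0.2712 and r_U = 0.05942 (each k·C_A^n at C_A = 1.259).
Fraction of consumed A going to D: r_D/(r_D+r_U) = 0.8203.
C_D = 0.8203·C_{A0}·X = 0.8203×4.48×0.719 = 2.64 kmol/m³; Y_D = C_D/C_{A0} = 0.590.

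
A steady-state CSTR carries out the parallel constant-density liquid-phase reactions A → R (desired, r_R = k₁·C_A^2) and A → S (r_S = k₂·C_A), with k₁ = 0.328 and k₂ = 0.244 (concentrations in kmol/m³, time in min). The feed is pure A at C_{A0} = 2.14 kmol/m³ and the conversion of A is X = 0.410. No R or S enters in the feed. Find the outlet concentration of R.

Exit C_A = C_{A0}(1−X) = 2.14×0.590 = 1.263 kmol/m³.
Rates in a CSTR are evaluated at the outlet concentration: r_R = 0.328×1.263^2 = 0.5229, r_S = 0.244×1.263 = 0.3081.
Fraction of consumed A going to R: r_R/(r_R+r_S) = 0.6293.
C_R = 0.6293·C_{A0}·X = 0.6293×2.14×0.410 = 0.552 kmol/m³.

0.552 kmol/m³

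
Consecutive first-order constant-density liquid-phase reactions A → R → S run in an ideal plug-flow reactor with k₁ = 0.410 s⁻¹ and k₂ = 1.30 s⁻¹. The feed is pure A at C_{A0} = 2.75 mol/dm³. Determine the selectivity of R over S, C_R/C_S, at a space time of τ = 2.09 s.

0.402

For first-order series with pure A initially, C_R(τ) = k₁C_{A0}/(k₂−k₁)·(e^(−k₁τ) − e^(−k₂τ)).
e^(−k₁τ) = e^(−0.410×2.09) = e^(−0.8569) = 0.4245; e^(−k₂τ) = e^(−2.717) = 0.06607.
C_R = 0.410×2.75/(1.30−0.410) × (0.4245−0.06607) = 1.267×0.3584 = 0.4540 mol/dm³.
C_A = C_{A0}e^(−k₁τ) = 1.167 mol/dm³, so C_S = C_{A0}−C_A−C_R = 1.129 mol/dm³; C_R/C_S = 0.402.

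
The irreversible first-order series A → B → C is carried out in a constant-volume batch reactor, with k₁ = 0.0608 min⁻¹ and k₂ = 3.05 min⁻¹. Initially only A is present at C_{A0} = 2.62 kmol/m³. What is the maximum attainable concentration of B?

At the optimum, C_{B,max}/C_{A0} = (k₁/k₂)^[k₂/(k₂−k₁)].
= (0.0608/3.05)^(3.05/(3.05−0.0608)) = (0.01993)^(1.020) = 0.01841.
C_{B,max} = 0.01841×2.62 = 0.0482 kmol/m³.

0.0482 kmol/m³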